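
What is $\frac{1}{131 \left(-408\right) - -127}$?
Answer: $- \frac{1}{53321} \approx -1.8754 \cdot 10^{-5}$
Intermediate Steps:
$\frac{1}{131 \left(-408\right) - -127} = \frac{1}{-53448 + \left(-124 + 251\right)} = \frac{1}{-53448 + 127} = \frac{1}{-53321} = - \frac{1}{53321}$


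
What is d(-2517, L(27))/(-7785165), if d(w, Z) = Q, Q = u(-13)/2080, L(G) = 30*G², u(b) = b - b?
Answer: 0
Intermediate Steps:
u(b) = 0
Q = 0 (Q = 0/2080 = 0*(1/2080) = 0)
d(w, Z) = 0
d(-2517, L(27))/(-7785165) = 0/(-7785165) = 0*(-1/7785165) = 0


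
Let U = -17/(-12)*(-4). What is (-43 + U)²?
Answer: 21316/9 ≈ 2368.4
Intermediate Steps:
U = -17/3 (U = -17*(-1/12)*(-4) = (17/12)*(-4) = -17/3 ≈ -5.6667)
(-43 + U)² = (-43 - 17/3)² = (-146/3)² = 21316/9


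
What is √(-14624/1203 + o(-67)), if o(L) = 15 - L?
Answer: √101078466/1203 ≈ 8.3573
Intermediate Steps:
√(-14624/1203 + o(-67)) = √(-14624/1203 + (15 - 1*(-67))) = √(-14624*1/1203 + (15 + 67)) = √(-14624/1203 + 82) = √(84022/1203) = √101078466/1203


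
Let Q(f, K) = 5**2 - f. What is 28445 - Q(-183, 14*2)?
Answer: 28237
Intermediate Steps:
Q(f, K) = 25 - f
28445 - Q(-183, 14*2) = 28445 - (25 - 1*(-183)) = 28445 - (25 + 183) = 28445 - 1*208 = 28445 - 208 = 28237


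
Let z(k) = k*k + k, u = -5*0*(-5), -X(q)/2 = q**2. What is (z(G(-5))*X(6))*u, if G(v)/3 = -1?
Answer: 0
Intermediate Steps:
G(v) = -3 (G(v) = 3*(-1) = -3)
X(q) = -2*q**2
u = 0 (u = 0*(-5) = 0)
z(k) = k + k**2 (z(k) = k**2 + k = k + k**2)
(z(G(-5))*X(6))*u = ((-3*(1 - 3))*(-2*6**2))*0 = ((-3*(-2))*(-2*36))*0 = (6*(-72))*0 = -432*0 = 0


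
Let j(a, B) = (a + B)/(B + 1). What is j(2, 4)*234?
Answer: 1404/5 ≈ 280.80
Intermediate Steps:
j(a, B) = (B + a)/(1 + B)
j(2, 4)*234 = ((4 + 2)/(1 + 4))*234 = (6/5)*234 = 1404/5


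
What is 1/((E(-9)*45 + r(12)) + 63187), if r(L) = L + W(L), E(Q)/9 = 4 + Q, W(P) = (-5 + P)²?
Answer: 1/61223 ≈ 1.6334e-5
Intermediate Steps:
E(Q) = 36 + 9*Q (E(Q) = 9*(4 + Q) = 36 + 9*Q)
r(L) = L + (-5 + L)²
1/((E(-9)*45 + r(12)) + 63187) = 1/(((36 + 9*(-9))*45 + (12 + (-5 + 12)²)) + 63187) = 1/(((36 - 81)*45 + (12 + 7²)) + 63187) = 1/((-45*45 + (12 + 49)) + 63187) = 1/((-2025 + 61) + 63187) = 1/(-1964 + 63187) = 1/61223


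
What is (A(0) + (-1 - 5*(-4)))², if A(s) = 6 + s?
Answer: 625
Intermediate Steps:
(A(0) + (-1 - 5*(-4)))² = ((6 + 0) + (-1 - 5*(-4)))² = (6 + (-1 + 20))² = (6 + 19)² = 25² = 625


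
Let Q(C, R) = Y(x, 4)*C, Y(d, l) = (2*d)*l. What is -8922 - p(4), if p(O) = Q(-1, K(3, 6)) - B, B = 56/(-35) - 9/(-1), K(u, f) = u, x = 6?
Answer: -44333/5 ≈ -8866.6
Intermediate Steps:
Y(d, l) = 2*d*l
Q(C, R) = 48*C (Q(C, R) = (2*6*4)*C = 48*C)
B = 37/5 (B = 56*(-1/35) - 9*(-1) = -8/5 + 9 = 37/5 ≈ 7.4000)
p(O) = -277/5 (p(O) = 48*(-1) - 1*37/5 = -48 - 37/5 = -277/5)
-8922 - p(4) = -8922 - 1*(-277/5) = -8922 + 277/5 = -44333/5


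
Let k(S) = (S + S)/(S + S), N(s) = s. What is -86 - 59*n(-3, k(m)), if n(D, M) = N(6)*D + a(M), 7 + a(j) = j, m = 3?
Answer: 1330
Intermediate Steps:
a(j) = -7 + j
k(S) = 1 (k(S) = (2*S)/((2*S)) = (2*S)*(1/(2*S)) = 1)
n(D, M) = -7 + M + 6*D (n(D, M) = 6*D + (-7 + M) = -7 + M + 6*D)
-86 - 59*n(-3, k(m)) = -86 - 59*(-7 + 1 + 6*(-3)) = -86 - 59*(-7 + 1 - 18) = -86 - 59*(-24) = -86 + 1416 = 1330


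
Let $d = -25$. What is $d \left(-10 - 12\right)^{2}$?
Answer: $-12100$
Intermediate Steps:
$d \left(-10 - 12\right)^{2} = - 25 \left(-10 - 12\right)^{2} = - 25 \left(-22\right)^{2} = \left(-25\right) 484 = -12100$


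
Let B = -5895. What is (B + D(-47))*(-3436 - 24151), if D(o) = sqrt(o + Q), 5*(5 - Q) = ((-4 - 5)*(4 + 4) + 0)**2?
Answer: 162625365 - 27587*I*sqrt(26970)/5 ≈ 1.6263e+8 - 9.061e+5*I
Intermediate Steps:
Q = -5159/5 (Q = 5 - ((-4 - 5)*(4 + 4) + 0)**2/5 = 5 - (-9*8 + 0)**2/5 = 5 - (-72 + 0)**2/5 = 5 - 1/5*(-72)**2 = 5 - 1/5*5184 = 5 - 5184/5 = -5159/5 ≈ -1031.8)
D(o) = sqrt(-5159/5 + o) (D(o) = sqrt(o - 5159/5) = sqrt(-5159/5 + o))
(B + D(-47))*(-3436 - 24151) = (-5895 + sqrt(-25795 + 25*(-47))/5)*(-3436 - 24151) = (-5895 + sqrt(-25795 - 1175)/5)*(-27587) = (-5895 + sqrt(-26970)/5)*(-27587) = (-5895 + (I*sqrt(26970))/5)*(-27587) = (-5895 + I*sqrt(26970)/5)*(-27587) = 162625365 - 27587*I*sqrt(26970)/5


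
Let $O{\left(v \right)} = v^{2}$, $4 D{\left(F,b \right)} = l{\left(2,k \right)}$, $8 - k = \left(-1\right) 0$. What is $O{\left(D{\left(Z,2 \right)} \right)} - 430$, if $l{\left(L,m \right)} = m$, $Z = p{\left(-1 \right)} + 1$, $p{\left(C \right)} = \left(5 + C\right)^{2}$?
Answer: $-426$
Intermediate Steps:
$k = 8$ ($k = 8 - \left(-1\right) 0 = 8 - 0 = 8 + 0 = 8$)
$Z = 17$ ($Z = \left(5 - 1\right)^{2} + 1 = 4^{2} + 1 = 16 + 1 = 17$)
$D{\left(F,b \right)} = 2$ ($D{\left(F,b \right)} = \frac{1}{4} \cdot 8 = 2$)
$O{\left(D{\left(Z,2 \right)} \right)} - 430 = 2^{2} - 430 = 4 - 430 = -426$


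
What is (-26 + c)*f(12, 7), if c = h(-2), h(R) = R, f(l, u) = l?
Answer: -336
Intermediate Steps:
c = -2
(-26 + c)*f(12, 7) = (-26 - 2)*12 = -28*12 = -336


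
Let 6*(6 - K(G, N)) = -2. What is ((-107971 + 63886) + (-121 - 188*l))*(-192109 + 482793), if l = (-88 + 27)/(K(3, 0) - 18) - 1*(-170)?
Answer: -784909006376/35 ≈ -2.2426e+10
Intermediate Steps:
K(G, N) = 19/3 (K(G, N) = 6 - ⅙*(-2) = 6 + ⅓ = 19/3)
l = 6133/35 (l = (-88 + 27)/(19/3 - 18) - 1*(-170) = -61/(-35/3) + 170 = -61*(-3/35) + 170 = 183/35 + 170 = 6133/35 ≈ 175.23)
((-107971 + 63886) + (-121 - 188*l))*(-192109 + 482793) = ((-107971 + 63886) + (-121 - 188*6133/35))*(-192109 + 482793) = (-44085 + (-121 - 1153004/35))*290684 = (-44085 - 1157239/35)*290684 = -2700214/35*290684 = -784909006376/35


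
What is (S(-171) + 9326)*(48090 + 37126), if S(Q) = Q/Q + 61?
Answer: 800007808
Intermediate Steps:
S(Q) = 62 (S(Q) = 1 + 61 = 62)
(S(-171) + 9326)*(48090 + 37126) = (62 + 9326)*(48090 + 37126) = 9388*85216 = 800007808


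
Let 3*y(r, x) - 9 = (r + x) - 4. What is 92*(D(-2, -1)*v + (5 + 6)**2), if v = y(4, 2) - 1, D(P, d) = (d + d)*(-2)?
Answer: 36340/3 ≈ 12113.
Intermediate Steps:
y(r, x) = 5/3 + r/3 + x/3 (y(r, x) = 3 + ((r + x) - 4)/3 = 3 + (-4 + r + x)/3 = 3 + (-4/3 + r/3 + x/3) = 5/3 + r/3 + x/3)
D(P, d) = -4*d (D(P, d) = (2*d)*(-2) = -4*d)
v = 8/3 (v = (5/3 + (1/3)*4 + (1/3)*2) - 1 = (5/3 + 4/3 + 2/3) - 1 = 11/3 - 1 = 8/3 ≈ 2.6667)
92*(D(-2, -1)*v + (5 + 6)**2) = 92*(-4*(-1)*(8/3) + (5 + 6)**2) = 92*(4*(8/3) + 11**2) = 92*(32/3 + 121) = 92*(395/3) = 36340/3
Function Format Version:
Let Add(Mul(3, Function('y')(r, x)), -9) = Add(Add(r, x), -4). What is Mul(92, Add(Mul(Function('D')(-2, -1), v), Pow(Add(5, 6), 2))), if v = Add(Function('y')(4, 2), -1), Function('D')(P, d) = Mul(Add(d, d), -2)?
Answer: Rational(36340, 3) ≈ 12113.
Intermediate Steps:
Function('y')(r, x) = Add(Rational(5, 3), Mul(Rational(1, 3), r), Mul(Rational(1, 3), x)) (Function('y')(r, x) = Add(3, Mul(Rational(1, 3), Add(Add(r, x), -4))) = Add(3, Mul(Rational(1, 3), Add(-4, r, x))) = Add(3, Add(Rational(-4, 3), Mul(Rational(1, 3), r), Mul(Rational(1, 3), x))) = Add(Rational(5, 3), Mul(Rational(1, 3), r), Mul(Rational(1, 3), x)))
Function('D')(P, d) = Mul(-4, d) (Function('D')(P, d) = Mul(Mul(2, d), -2) = Mul(-4, d))
v = Rational(8, 3) (v = Add(Add(Rational(5, 3), Mul(Rational(1, 3), 4), Mul(Rational(1, 3), 2)), -1) = Add(Add(Rational(5, 3), Rational(4, 3), Rational(2, 3)), -1) = Add(Rational(11, 3), -1) = Rational(8, 3) ≈ 2.6667)
Mul(92, Add(Mul(Function('D')(-2, -1), v), Pow(Add(5, 6), 2))) = Mul(92, Add(Mul(Mul(-4, -1), Rational(8, 3)), Pow(Add(5, 6), 2))) = Mul(92, Add(Mul(4, Rational(8, 3)), Pow(11, 2))) = Mul(92, Add(Rational(32, 3), 121)) = Mul(92, Rational(395, 3)) = Rational(36340, 3)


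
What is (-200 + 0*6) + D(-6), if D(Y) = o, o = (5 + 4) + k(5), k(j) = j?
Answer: -186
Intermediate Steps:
o = 14 (o = (5 + 4) + 5 = 9 + 5 = 14)
D(Y) = 14
(-200 + 0*6) + D(-6) = (-200 + 0*6) + 14 = (-200 + 0) + 14 = -200 + 14 = -186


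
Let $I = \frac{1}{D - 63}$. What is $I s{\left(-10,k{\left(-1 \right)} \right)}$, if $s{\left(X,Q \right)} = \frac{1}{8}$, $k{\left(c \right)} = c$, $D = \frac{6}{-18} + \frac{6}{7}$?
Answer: $- \frac{21}{10496} \approx -0.0020008$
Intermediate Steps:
$D = \frac{11}{21}$ ($D = 6 \left(- \frac{1}{18}\right) + 6 \cdot \frac{1}{7} = - \frac{1}{3} + \frac{6}{7} = \frac{11}{21} \approx 0.52381$)
$s{\left(X,Q \right)} = \frac{1}{8}$
$I = - \frac{21}{1312}$ ($I = \frac{1}{\frac{11}{21} - 63} = \frac{1}{- \frac{1312}{21}} = - \frac{21}{1312} \approx -0.016006$)
$I s{\left(-10,k{\left(-1 \right)} \right)} = \left(- \frac{21}{1312}\right) \frac{1}{8} = - \frac{21}{10496}$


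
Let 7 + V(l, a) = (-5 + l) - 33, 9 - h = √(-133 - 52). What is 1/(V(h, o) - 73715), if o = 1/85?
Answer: I/(√185 - 73751*I) ≈ -1.3559e-5 + 2.5006e-9*I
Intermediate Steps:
o = 1/85 ≈ 0.011765
h = 9 - I*√185 (h = 9 - √(-133 - 52) = 9 - √(-185) = 9 - I*√185 ≈ 9.0 - 13.601*I)
V(l, a) = -45 + l (V(l, a) = -7 + ((-5 + l) - 33) = -7 + (-38 + l) = -45 + l)
1/(V(h, o) - 73715) = 1/((-45 + (9 - I*√185)) - 73715) = 1/((-36 - I*√185) - 73715) = 1/(-73751 - I*√185)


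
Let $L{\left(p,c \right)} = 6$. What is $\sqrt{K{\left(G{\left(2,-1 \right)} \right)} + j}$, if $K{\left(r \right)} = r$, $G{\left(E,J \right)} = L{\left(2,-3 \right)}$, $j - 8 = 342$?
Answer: $2 \sqrt{89} \approx 18.868$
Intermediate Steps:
$j = 350$ ($j = 8 + 342 = 350$)
$G{\left(E,J \right)} = 6$
$\sqrt{K{\left(G{\left(2,-1 \right)} \right)} + j} = \sqrt{6 + 350} = \sqrt{356} = 2 \sqrt{89}$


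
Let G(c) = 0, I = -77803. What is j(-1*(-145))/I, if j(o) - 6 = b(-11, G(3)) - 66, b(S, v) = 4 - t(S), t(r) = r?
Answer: 45/77803 ≈ 0.00057838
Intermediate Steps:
b(S, v) = 4 - S
j(o) = -45 (j(o) = 6 + ((4 - 1*(-11)) - 66) = 6 + ((4 + 11) - 66) = 6 + (15 - 66) = 6 - 51 = -45)
j(-1*(-145))/I = -45/(-77803) = -45*(-1/77803) = 45/77803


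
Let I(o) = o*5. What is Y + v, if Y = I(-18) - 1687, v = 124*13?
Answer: -165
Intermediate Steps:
I(o) = 5*o
v = 1612
Y = -1777 (Y = 5*(-18) - 1687 = -90 - 1687 = -1777)
Y + v = -1777 + 1612 = -165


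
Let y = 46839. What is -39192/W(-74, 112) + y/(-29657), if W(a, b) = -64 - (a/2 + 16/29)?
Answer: 716378145/504169 ≈ 1420.9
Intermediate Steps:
W(a, b) = -1872/29 - a/2 (W(a, b) = -64 - (a*(1/2) + 16*(1/29)) = -64 - (a/2 + 16/29) = -64 - (16/29 + a/2) = -64 + (-16/29 - a/2) = -1872/29 - a/2)
-39192/W(-74, 112) + y/(-29657) = -39192/(-1872/29 - 1/2*(-74)) + 46839/(-29657) = -39192/(-1872/29 + 37) + 46839*(-1/29657) = -39192/(-799/29) - 46839/29657 = -39192*(-29/799) - 46839/29657 = 1136568/799 - 46839/29657 = 716378145/504169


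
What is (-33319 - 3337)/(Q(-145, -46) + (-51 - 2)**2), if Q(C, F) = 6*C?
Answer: -36656/1939 ≈ -18.905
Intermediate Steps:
(-33319 - 3337)/(Q(-145, -46) + (-51 - 2)**2) = (-33319 - 3337)/(6*(-145) + (-51 - 2)**2) = -36656/(-870 + (-53)**2) = -36656/(-870 + 2809) = -36656/1939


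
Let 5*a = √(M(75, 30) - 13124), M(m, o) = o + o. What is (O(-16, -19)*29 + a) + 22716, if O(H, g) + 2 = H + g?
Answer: 21643 + 2*I*√3266/5 ≈ 21643.0 + 22.86*I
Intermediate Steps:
M(m, o) = 2*o
O(H, g) = -2 + H + g (O(H, g) = -2 + (H + g) = -2 + H + g)
a = 2*I*√3266/5 (a = √(2*30 - 13124)/5 = √(60 - 13124)/5 = √(-13064)/5 = (2*I*√3266)/5 = 2*I*√3266/5 ≈ 22.86*I)
(O(-16, -19)*29 + a) + 22716 = ((-2 - 16 - 19)*29 + 2*I*√3266/5) + 22716 = (-37*29 + 2*I*√3266/5) + 22716 = (-1073 + 2*I*√3266/5) + 22716 = 21643 + 2*I*√3266/5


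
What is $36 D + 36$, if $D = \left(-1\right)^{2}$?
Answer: $72$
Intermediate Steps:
$D = 1$
$36 D + 36 = 36 \cdot 1 + 36 = 36 + 36 = 72$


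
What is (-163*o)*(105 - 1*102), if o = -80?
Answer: 39120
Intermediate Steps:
(-163*o)*(105 - 1*102) = (-163*(-80))*(105 - 1*102) = 13040*(105 - 102) = 13040*3 = 39120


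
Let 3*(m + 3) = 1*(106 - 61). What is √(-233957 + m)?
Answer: I*√233945 ≈ 483.68*I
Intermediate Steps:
m = 12 (m = -3 + (1*(106 - 61))/3 = -3 + (1*45)/3 = -3 + (⅓)*45 = -3 + 15 = 12)
√(-233957 + m) = √(-233957 + 12) = √(-233945) = I*√233945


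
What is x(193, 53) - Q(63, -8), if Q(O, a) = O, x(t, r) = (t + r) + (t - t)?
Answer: 183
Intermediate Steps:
x(t, r) = r + t (x(t, r) = (r + t) + 0 = r + t)
x(193, 53) - Q(63, -8) = (53 + 193) - 1*63 = 246 - 63 = 183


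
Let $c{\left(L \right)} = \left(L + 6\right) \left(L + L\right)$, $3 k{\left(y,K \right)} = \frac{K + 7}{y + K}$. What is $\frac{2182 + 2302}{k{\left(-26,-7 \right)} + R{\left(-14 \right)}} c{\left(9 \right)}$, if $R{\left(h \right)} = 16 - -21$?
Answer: $\frac{1210680}{37} \approx 32721.0$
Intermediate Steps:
$R{\left(h \right)} = 37$ ($R{\left(h \right)} = 16 + 21 = 37$)
$k{\left(y,K \right)} = \frac{7 + K}{3 \left(K + y\right)}$ ($k{\left(y,K \right)} = \frac{\left(K + 7\right) \frac{1}{y + K}}{3} = \frac{\left(7 + K\right) \frac{1}{K + y}}{3} = \frac{\frac{1}{K + y} \left(7 + K\right)}{3} = \frac{7 + K}{3 \left(K + y\right)}$)
$c{\left(L \right)} = 2 L \left(6 + L\right)$ ($c{\left(L \right)} = \left(6 + L\right) 2 L = 2 L \left(6 + L\right)$)
$\frac{2182 + 2302}{k{\left(-26,-7 \right)} + R{\left(-14 \right)}} c{\left(9 \right)} = \frac{2182 + 2302}{\frac{7 - 7}{3 \left(-7 - 26\right)} + 37} \cdot 2 \cdot 9 \left(6 + 9\right) = \frac{4484}{\frac{1}{3} \frac{1}{-33} \cdot 0 + 37} \cdot 2 \cdot 9 \cdot 15 = \frac{4484}{\frac{1}{3} \left(- \frac{1}{33}\right) 0 + 37} \cdot 270 = \frac{4484}{0 + 37} \cdot 270 = \frac{4484}{37} \cdot 270 = \frac{1210680}{37}$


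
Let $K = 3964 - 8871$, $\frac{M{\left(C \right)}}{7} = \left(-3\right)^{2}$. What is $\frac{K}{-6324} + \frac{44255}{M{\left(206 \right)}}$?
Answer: $\frac{93392587}{132804} \approx 703.24$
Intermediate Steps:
$M{\left(C \right)} = 63$ ($M{\left(C \right)} = 7 \left(-3\right)^{2} = 7 \cdot 9 = 63$)
$K = -4907$ ($K = 3964 - 8871 = -4907$)
$\frac{K}{-6324} + \frac{44255}{M{\left(206 \right)}} = - \frac{4907}{-6324} + \frac{44255}{63} = \left(-4907\right) \left(- \frac{1}{6324}\right) + 44255 \cdot \frac{1}{63} = \frac{4907}{6324} + \frac{44255}{63} = \frac{93392587}{132804}$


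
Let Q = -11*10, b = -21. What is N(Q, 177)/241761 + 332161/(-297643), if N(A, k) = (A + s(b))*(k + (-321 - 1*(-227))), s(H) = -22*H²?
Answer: -322702844149/71958469323 ≈ -4.4846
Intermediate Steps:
Q = -110
N(A, k) = (-9702 + A)*(-94 + k) (N(A, k) = (A - 22*(-21)²)*(k + (-321 - 1*(-227))) = (A - 22*441)*(k + (-321 + 227)) = (A - 9702)*(k - 94) = (-9702 + A)*(-94 + k))
N(Q, 177)/241761 + 332161/(-297643) = (911988 - 9702*177 - 94*(-110) - 110*177)/241761 + 332161/(-297643) = (911988 - 1717254 + 10340 - 19470)*(1/241761) + 332161*(-1/297643) = -814396*1/241761 - 332161/297643 = -814396/241761 - 332161/297643 = -322702844149/71958469323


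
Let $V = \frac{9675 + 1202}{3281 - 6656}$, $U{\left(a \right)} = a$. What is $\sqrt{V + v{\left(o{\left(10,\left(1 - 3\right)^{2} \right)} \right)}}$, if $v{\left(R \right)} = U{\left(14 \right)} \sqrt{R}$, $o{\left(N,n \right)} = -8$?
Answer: $\frac{\sqrt{-163155 + 1417500 i \sqrt{2}}}{225} \approx 4.2724 + 4.6342 i$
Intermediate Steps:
$v{\left(R \right)} = 14 \sqrt{R}$
$V = - \frac{10877}{3375}$ ($V = \frac{10877}{-3375} = 10877 \left(- \frac{1}{3375}\right) = - \frac{10877}{3375} \approx -3.2228$)
$\sqrt{V + v{\left(o{\left(10,\left(1 - 3\right)^{2} \right)} \right)}} = \sqrt{- \frac{10877}{3375} + 14 \sqrt{-8}} = \sqrt{- \frac{10877}{3375} + 14 \cdot 2 i \sqrt{2}} = \sqrt{- \frac{10877}{3375} + 28 i \sqrt{2}}$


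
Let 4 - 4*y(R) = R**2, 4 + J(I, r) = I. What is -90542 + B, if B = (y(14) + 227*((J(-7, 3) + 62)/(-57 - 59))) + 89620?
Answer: -124097/116 ≈ -1069.8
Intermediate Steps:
J(I, r) = -4 + I
y(R) = 1 - R**2/4
B = 10378775/116 (B = ((1 - 1/4*14**2) + 227*(((-4 - 7) + 62)/(-57 - 59))) + 89620 = ((1 - 1/4*196) + 227*((-11 + 62)/(-116))) + 89620 = ((1 - 49) + 227*(51*(-1/116))) + 89620 = (-48 + 227*(-51/116)) + 89620 = (-48 - 11577/116) + 89620 = -17145/116 + 89620 = 10378775/116 ≈ 89472.)
-90542 + B = -90542 + 10378775/116 = -124097/116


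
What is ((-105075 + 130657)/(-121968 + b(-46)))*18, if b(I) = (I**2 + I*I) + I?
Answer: -230238/58891 ≈ -3.9096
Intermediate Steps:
b(I) = I + 2*I**2 (b(I) = (I**2 + I**2) + I = 2*I**2 + I = I + 2*I**2)
((-105075 + 130657)/(-121968 + b(-46)))*18 = ((-105075 + 130657)/(-121968 - 46*(1 + 2*(-46))))*18 = (25582/(-121968 - 46*(1 - 92)))*18 = (25582/(-121968 - 46*(-91)))*18 = (25582/(-121968 + 4186))*18 = (25582/(-117782))*18 = (25582*(-1/117782))*18 = -12791/58891*18 = -230238/58891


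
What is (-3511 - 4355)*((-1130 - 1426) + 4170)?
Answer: -12695724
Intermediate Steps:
(-3511 - 4355)*((-1130 - 1426) + 4170) = -7866*(-2556 + 4170) = -7866*1614 = -12695724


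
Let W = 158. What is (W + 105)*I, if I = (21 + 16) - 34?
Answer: 789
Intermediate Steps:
I = 3 (I = 37 - 34 = 3)
(W + 105)*I = (158 + 105)*3 = 263*3 = 789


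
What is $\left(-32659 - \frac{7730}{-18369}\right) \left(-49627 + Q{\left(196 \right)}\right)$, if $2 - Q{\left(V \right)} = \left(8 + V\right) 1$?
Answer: $\frac{2299437555353}{1413} \approx 1.6273 \cdot 10^{9}$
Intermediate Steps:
$Q{\left(V \right)} = -6 - V$ ($Q{\left(V \right)} = 2 - \left(8 + V\right) 1 = 2 - \left(8 + V\right) = -6 - V$)
$\left(-32659 - \frac{7730}{-18369}\right) \left(-49627 + Q{\left(196 \right)}\right) = \left(-32659 - \frac{7730}{-18369}\right) \left(-49627 - 202\right) = \left(-32659 - - \frac{7730}{18369}\right) \left(-49627 - 202\right) = \left(-32659 + \frac{7730}{18369}\right) \left(-49627 - 202\right) = \left(- \frac{599905441}{18369}\right) \left(-49829\right) = \frac{2299437555353}{1413}$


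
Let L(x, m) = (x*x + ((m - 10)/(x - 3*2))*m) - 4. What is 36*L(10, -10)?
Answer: 5256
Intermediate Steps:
L(x, m) = -4 + x² + m*(-10 + m)/(-6 + x) (L(x, m) = (x² + ((-10 + m)/(x - 6))*m) - 4 = (x² + ((-10 + m)/(-6 + x))*m) - 4 = (x² + m*(-10 + m)/(-6 + x)) - 4 = -4 + x² + m*(-10 + m)/(-6 + x))
36*L(10, -10) = 36*((24 + (-10)² + 10³ - 10*(-10) - 6*10² - 4*10)/(-6 + 10)) = 36*((24 + 100 + 1000 + 100 - 6*100 - 40)/4) = 36*((24 + 100 + 1000 + 100 - 600 - 40)/4) = 36*((¼)*584) = 36*146 = 5256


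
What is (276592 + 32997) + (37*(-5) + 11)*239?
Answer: 268003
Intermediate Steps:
(276592 + 32997) + (37*(-5) + 11)*239 = 309589 + (-185 + 11)*239 = 309589 - 174*239 = 309589 - 41586 = 268003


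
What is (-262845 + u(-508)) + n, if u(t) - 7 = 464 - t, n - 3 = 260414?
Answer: -1449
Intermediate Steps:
n = 260417 (n = 3 + 260414 = 260417)
u(t) = 471 - t (u(t) = 7 + (464 - t) = 471 - t)
(-262845 + u(-508)) + n = (-262845 + (471 - 1*(-508))) + 260417 = (-262845 + (471 + 508)) + 260417 = (-262845 + 979) + 260417 = -261866 + 260417 = -1449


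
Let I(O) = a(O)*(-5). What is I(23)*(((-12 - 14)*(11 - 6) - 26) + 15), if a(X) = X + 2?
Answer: 17625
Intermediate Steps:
a(X) = 2 + X
I(O) = -10 - 5*O (I(O) = (2 + O)*(-5) = -10 - 5*O)
I(23)*(((-12 - 14)*(11 - 6) - 26) + 15) = (-10 - 5*23)*(((-12 - 14)*(11 - 6) - 26) + 15) = (-10 - 115)*((-26*5 - 26) + 15) = -125*((-130 - 26) + 15) = -125*(-156 + 15) = -125*(-141) = 17625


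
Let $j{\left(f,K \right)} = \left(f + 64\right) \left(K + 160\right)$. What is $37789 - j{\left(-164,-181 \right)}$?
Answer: $35689$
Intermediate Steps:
$j{\left(f,K \right)} = \left(64 + f\right) \left(160 + K\right)$
$37789 - j{\left(-164,-181 \right)} = 37789 - \left(10240 + 64 \left(-181\right) + 160 \left(-164\right) - -29684\right) = 37789 - \left(10240 - 11584 - 26240 + 29684\right) = 37789 - 2100 = 35689$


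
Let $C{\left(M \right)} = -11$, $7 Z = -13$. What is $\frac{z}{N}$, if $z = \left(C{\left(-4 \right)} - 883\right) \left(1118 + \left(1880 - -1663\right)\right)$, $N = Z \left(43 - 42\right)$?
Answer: $\frac{29168538}{13} \approx 2.2437 \cdot 10^{6}$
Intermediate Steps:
$Z = - \frac{13}{7}$ ($Z = \frac{1}{7} \left(-13\right) = - \frac{13}{7} \approx -1.8571$)
$N = - \frac{13}{7}$ ($N = - \frac{13 \left(43 - 42\right)}{7} = \left(- \frac{13}{7}\right) 1 = - \frac{13}{7} \approx -1.8571$)
$z = -4166934$ ($z = \left(-11 - 883\right) \left(1118 + \left(1880 - -1663\right)\right) = - 894 \left(1118 + \left(1880 + 1663\right)\right) = - 894 \left(1118 + 3543\right) = \left(-894\right) 4661 = -4166934$)
$\frac{z}{N} = - \frac{4166934}{- \frac{13}{7}} = \left(-4166934\right) \left(- \frac{7}{13}\right) = \frac{29168538}{13}$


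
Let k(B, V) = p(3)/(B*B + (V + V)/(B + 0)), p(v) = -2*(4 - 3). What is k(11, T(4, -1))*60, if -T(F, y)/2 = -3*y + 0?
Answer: -1320/1319 ≈ -1.0008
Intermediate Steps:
T(F, y) = 6*y (T(F, y) = -2*(-3*y + 0) = -(-6)*y = 6*y)
p(v) = -2 (p(v) = -2*1 = -2)
k(B, V) = -2/(B² + 2*V/B) (k(B, V) = -2/(B*B + (V + V)/(B + 0)) = -2/(B² + (2*V)/B) = -2/(B² + 2*V/B))
k(11, T(4, -1))*60 = -2*11/(11³ + 2*(6*(-1)))*60 = -2*11/(1331 + 2*(-6))*60 = -2*11/(1331 - 12)*60 = -2*11/1319*60 = -2*11*1/1319*60 = -22/1319*60 = -1320/1319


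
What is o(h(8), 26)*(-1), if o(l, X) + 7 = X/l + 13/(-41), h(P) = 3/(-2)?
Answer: 3032/123 ≈ 24.650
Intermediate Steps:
h(P) = -3/2 (h(P) = 3*(-½) = -3/2)
o(l, X) = -300/41 + X/l (o(l, X) = -7 + (X/l + 13/(-41)) = -7 + (X/l + 13*(-1/41)) = -7 + (X/l - 13/41) = -7 + (-13/41 + X/l) = -300/41 + X/l)
o(h(8), 26)*(-1) = (-300/41 + 26/(-3/2))*(-1) = (-300/41 + 26*(-⅔))*(-1) = (-300/41 - 52/3)*(-1) = -3032/123*(-1) = 3032/123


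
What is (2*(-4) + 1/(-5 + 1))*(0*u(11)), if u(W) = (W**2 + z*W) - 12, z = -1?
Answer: 0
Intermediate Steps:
u(W) = -12 + W**2 - W (u(W) = (W**2 - W) - 12 = -12 + W**2 - W)
(2*(-4) + 1/(-5 + 1))*(0*u(11)) = (2*(-4) + 1/(-5 + 1))*(0*(-12 + 11**2 - 1*11)) = (-8 + 1/(-4))*(0*(-12 + 121 - 11)) = (-8 - 1/4)*(0*98) = -33/4*0 = 0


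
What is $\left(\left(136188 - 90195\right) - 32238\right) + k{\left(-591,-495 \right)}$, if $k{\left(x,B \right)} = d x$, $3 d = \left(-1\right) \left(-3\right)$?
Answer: $13164$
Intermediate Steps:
$d = 1$ ($d = \frac{\left(-1\right) \left(-3\right)}{3} = \frac{1}{3} \cdot 3 = 1$)
$k{\left(x,B \right)} = x$ ($k{\left(x,B \right)} = 1 x = x$)
$\left(\left(136188 - 90195\right) - 32238\right) + k{\left(-591,-495 \right)} = \left(\left(136188 - 90195\right) - 32238\right) - 591 = \left(45993 - 32238\right) - 591 = 13755 - 591 = 13164$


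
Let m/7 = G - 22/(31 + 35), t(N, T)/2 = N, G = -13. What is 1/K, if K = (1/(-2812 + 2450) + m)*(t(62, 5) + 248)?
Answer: -181/6284506 ≈ -2.8801e-5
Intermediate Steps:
t(N, T) = 2*N
m = -280/3 (m = 7*(-13 - 22/(31 + 35)) = 7*(-13 - 22/66) = 7*(-13 + (1/66)*(-22)) = 7*(-13 - ⅓) = 7*(-40/3) = -280/3 ≈ -93.333)
K = -6284506/181 (K = (1/(-2812 + 2450) - 280/3)*(2*62 + 248) = (1/(-362) - 280/3)*(124 + 248) = (-1/362 - 280/3)*372 = -101363/1086*372 = -6284506/181 ≈ -34721.)
1/K = 1/(-6284506/181) = -181/6284506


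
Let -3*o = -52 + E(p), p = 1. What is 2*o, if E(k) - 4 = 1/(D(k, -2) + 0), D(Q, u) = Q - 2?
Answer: 98/3 ≈ 32.667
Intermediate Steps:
D(Q, u) = -2 + Q
E(k) = 4 + 1/(-2 + k) (E(k) = 4 + 1/((-2 + k) + 0) = 4 + 1/(-2 + k))
o = 49/3 (o = -(-52 + (-7 + 4*1)/(-2 + 1))/3 = -(-52 + (-7 + 4)/(-1))/3 = -(-52 - 1*(-3))/3 = -(-52 + 3)/3 = -⅓*(-49) = 49/3 ≈ 16.333)
2*o = 2*(49/3) = 98/3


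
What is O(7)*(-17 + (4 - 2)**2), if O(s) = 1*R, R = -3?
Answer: 39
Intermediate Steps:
O(s) = -3 (O(s) = 1*(-3) = -3)
O(7)*(-17 + (4 - 2)**2) = -3*(-17 + (4 - 2)**2) = -3*(-17 + 2**2) = -3*(-17 + 4) = -3*(-13) = 39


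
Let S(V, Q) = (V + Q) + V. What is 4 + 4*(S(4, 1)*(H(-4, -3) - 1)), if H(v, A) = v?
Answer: -176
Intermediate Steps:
S(V, Q) = Q + 2*V (S(V, Q) = (Q + V) + V = Q + 2*V)
4 + 4*(S(4, 1)*(H(-4, -3) - 1)) = 4 + 4*((1 + 2*4)*(-4 - 1)) = 4 + 4*((1 + 8)*(-5)) = 4 + 4*(9*(-5)) = 4 + 4*(-45) = 4 - 180 = -176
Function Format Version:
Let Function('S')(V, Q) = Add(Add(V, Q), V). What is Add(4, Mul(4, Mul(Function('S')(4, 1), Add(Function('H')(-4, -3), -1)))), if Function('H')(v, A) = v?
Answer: -176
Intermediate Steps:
Function('S')(V, Q) = Add(Q, Mul(2, V)) (Function('S')(V, Q) = Add(Add(Q, V), V) = Add(Q, Mul(2, V)))
Add(4, Mul(4, Mul(Function('S')(4, 1), Add(Function('H')(-4, -3), -1)))) = Add(4, Mul(4, Mul(Add(1, Mul(2, 4)), Add(-4, -1)))) = Add(4, Mul(4, Mul(Add(1, 8), -5))) = Add(4, Mul(4, Mul(9, -5))) = Add(4, Mul(4, -45)) = Add(4, -180) = -176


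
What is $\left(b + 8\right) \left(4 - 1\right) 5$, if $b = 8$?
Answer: $240$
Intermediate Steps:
$\left(b + 8\right) \left(4 - 1\right) 5 = \left(8 + 8\right) \left(4 - 1\right) 5 = 16 \cdot 3 \cdot 5 = 16 \cdot 15 = 240$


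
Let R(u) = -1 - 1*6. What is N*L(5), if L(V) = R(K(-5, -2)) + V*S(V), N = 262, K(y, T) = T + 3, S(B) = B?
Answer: 4716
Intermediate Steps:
K(y, T) = 3 + T
R(u) = -7 (R(u) = -1 - 6 = -7)
L(V) = -7 + V² (L(V) = -7 + V*V = -7 + V²)
N*L(5) = 262*(-7 + 5²) = 262*(-7 + 25) = 262*18 = 4716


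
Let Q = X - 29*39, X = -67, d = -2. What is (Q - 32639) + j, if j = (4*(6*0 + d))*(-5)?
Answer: -33797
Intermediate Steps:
Q = -1198 (Q = -67 - 29*39 = -67 - 1131 = -1198)
j = 40 (j = (4*(6*0 - 2))*(-5) = (4*(0 - 2))*(-5) = (4*(-2))*(-5) = -8*(-5) = 40)
(Q - 32639) + j = (-1198 - 32639) + 40 = -33837 + 40 = -33797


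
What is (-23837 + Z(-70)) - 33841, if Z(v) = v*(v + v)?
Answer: -47878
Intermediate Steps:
Z(v) = 2*v² (Z(v) = v*(2*v) = 2*v²)
(-23837 + Z(-70)) - 33841 = (-23837 + 2*(-70)²) - 33841 = (-23837 + 2*4900) - 33841 = (-23837 + 9800) - 33841 = -14037 - 33841 = -47878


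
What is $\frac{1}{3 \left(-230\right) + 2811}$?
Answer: $\frac{1}{2121} \approx 0.00047148$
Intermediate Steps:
$\frac{1}{3 \left(-230\right) + 2811} = \frac{1}{-690 + 2811} = \frac{1}{2121}$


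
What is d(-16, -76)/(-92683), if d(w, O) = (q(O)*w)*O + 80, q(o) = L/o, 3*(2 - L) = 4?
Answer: -208/278049 ≈ -0.00074807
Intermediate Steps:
L = ⅔ (L = 2 - ⅓*4 = 2 - 4/3 = ⅔ ≈ 0.66667)
q(o) = 2/(3*o)
d(w, O) = 80 + 2*w/3 (d(w, O) = ((2/(3*O))*w)*O + 80 = (2*w/(3*O))*O + 80 = 2*w/3 + 80 = 80 + 2*w/3)
d(-16, -76)/(-92683) = (80 + (⅔)*(-16))/(-92683) = (80 - 32/3)*(-1/92683) = (208/3)*(-1/92683) = -208/278049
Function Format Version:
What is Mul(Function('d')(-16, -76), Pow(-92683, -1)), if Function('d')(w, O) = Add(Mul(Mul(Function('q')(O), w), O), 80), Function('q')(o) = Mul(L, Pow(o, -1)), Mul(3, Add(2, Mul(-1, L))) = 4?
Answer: Rational(-208, 278049) ≈ -0.00074807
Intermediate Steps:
L = Rational(2, 3) (L = Add(2, Mul(Rational(-1, 3), 4)) = Add(2, Rational(-4, 3)) = Rational(2, 3) ≈ 0.66667)
Function('q')(o) = Mul(Rational(2, 3), Pow(o, -1))
Function('d')(w, O) = Add(80, Mul(Rational(2, 3), w)) (Function('d')(w, O) = Add(Mul(Mul(Mul(Rational(2, 3), Pow(O, -1)), w), O), 80) = Add(Mul(Mul(Rational(2, 3), w, Pow(O, -1)), O), 80) = Add(Mul(Rational(2, 3), w), 80) = Add(80, Mul(Rational(2, 3), w)))
Mul(Function('d')(-16, -76), Pow(-92683, -1)) = Mul(Add(80, Mul(Rational(2, 3), -16)), Pow(-92683, -1)) = Mul(Add(80, Rational(-32, 3)), Rational(-1, 92683)) = Mul(Rational(208, 3), Rational(-1, 92683)) = Rational(-208, 278049)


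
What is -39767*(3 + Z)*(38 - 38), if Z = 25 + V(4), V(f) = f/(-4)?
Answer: 0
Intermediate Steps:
V(f) = -f/4 (V(f) = f*(-1/4) = -f/4)
Z = 24 (Z = 25 - 1/4*4 = 25 - 1 = 24)
-39767*(3 + Z)*(38 - 38) = -39767*(3 + 24)*(38 - 38) = -1073709*0 = -39767*0 = 0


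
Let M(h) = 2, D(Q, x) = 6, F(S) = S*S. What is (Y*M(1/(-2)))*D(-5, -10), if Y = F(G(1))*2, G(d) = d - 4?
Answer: 216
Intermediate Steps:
G(d) = -4 + d
F(S) = S²
Y = 18 (Y = (-4 + 1)²*2 = (-3)²*2 = 9*2 = 18)
(Y*M(1/(-2)))*D(-5, -10) = (18*2)*6 = 36*6 = 216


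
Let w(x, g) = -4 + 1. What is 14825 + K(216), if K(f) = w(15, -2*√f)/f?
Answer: 1067399/72 ≈ 14825.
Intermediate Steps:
w(x, g) = -3
K(f) = -3/f
14825 + K(216) = 14825 - 3/216 = 14825 - 3*1/216 = 14825 - 1/72 = 1067399/72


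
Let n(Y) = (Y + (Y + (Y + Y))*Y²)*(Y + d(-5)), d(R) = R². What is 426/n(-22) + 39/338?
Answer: 46103/415558 ≈ 0.11094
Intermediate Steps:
n(Y) = (25 + Y)*(Y + 3*Y³) (n(Y) = (Y + (Y + (Y + Y))*Y²)*(Y + (-5)²) = (Y + (Y + 2*Y)*Y²)*(Y + 25) = (Y + (3*Y)*Y²)*(25 + Y) = (Y + 3*Y³)*(25 + Y) = (25 + Y)*(Y + 3*Y³))
426/n(-22) + 39/338 = 426/((-22*(25 - 22 + 3*(-22)³ + 75*(-22)²))) + 39/338 = 426/((-22*(25 - 22 + 3*(-10648) + 75*484))) + 39*(1/338) = 426/((-22*(25 - 22 - 31944 + 36300))) + 3/26 = 426/((-22*4359)) + 3/26 = 426/(-95898) + 3/26 = 426*(-1/95898) + 3/26 = -71/15983 + 3/26 = 46103/415558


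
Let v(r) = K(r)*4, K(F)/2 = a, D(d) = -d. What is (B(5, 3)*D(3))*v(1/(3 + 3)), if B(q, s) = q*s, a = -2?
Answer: 720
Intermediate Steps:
K(F) = -4 (K(F) = 2*(-2) = -4)
v(r) = -16 (v(r) = -4*4 = -16)
(B(5, 3)*D(3))*v(1/(3 + 3)) = ((5*3)*(-1*3))*(-16) = (15*(-3))*(-16) = -45*(-16) = 720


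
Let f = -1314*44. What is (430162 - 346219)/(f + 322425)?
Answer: 9327/29401 ≈ 0.31723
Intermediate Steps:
f = -57816
(430162 - 346219)/(f + 322425) = (430162 - 346219)/(-57816 + 322425) = 83943/264609 = 83943*(1/264609) = 9327/29401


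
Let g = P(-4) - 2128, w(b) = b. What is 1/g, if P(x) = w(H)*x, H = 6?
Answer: -1/2152 ≈ -0.00046468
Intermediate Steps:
P(x) = 6*x
g = -2152 (g = 6*(-4) - 2128 = -24 - 2128 = -2152)
1/g = 1/(-2152) = -1/2152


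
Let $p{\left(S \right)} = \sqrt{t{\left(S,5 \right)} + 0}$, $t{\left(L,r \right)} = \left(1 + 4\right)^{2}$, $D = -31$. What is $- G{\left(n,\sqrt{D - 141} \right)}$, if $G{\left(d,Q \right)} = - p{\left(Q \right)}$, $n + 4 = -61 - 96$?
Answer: $5$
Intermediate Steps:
$t{\left(L,r \right)} = 25$ ($t{\left(L,r \right)} = 5^{2} = 25$)
$p{\left(S \right)} = 5$ ($p{\left(S \right)} = \sqrt{25 + 0} = \sqrt{25} = 5$)
$n = -161$ ($n = -4 - 157 = -161$)
$G{\left(d,Q \right)} = -5$ ($G{\left(d,Q \right)} = \left(-1\right) 5 = -5$)
$- G{\left(n,\sqrt{D - 141} \right)} = \left(-1\right) \left(-5\right) = 5$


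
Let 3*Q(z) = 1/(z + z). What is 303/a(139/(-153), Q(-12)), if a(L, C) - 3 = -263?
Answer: -303/260 ≈ -1.1654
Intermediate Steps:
Q(z) = 1/(6*z) (Q(z) = 1/(3*(z + z)) = 1/(3*((2*z))) = (1/(2*z))/3 = 1/(6*z))
a(L, C) = -260 (a(L, C) = 3 - 263 = -260)
303/a(139/(-153), Q(-12)) = 303/(-260) = 303*(-1/260) = -303/260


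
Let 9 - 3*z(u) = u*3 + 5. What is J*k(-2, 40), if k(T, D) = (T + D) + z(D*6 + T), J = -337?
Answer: 200852/3 ≈ 66951.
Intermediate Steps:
z(u) = 4/3 - u (z(u) = 3 - (u*3 + 5)/3 = 3 - (3*u + 5)/3 = 3 - (5 + 3*u)/3 = 3 + (-5/3 - u) = 4/3 - u)
k(T, D) = 4/3 - 5*D (k(T, D) = (T + D) + (4/3 - (D*6 + T)) = (D + T) + (4/3 - (6*D + T)) = (D + T) + (4/3 - (T + 6*D)) = (D + T) + (4/3 + (-T - 6*D)) = (D + T) + (4/3 - T - 6*D) = 4/3 - 5*D)
J*k(-2, 40) = -337*(4/3 - 5*40) = -337*(4/3 - 200) = -337*(-596/3) = 200852/3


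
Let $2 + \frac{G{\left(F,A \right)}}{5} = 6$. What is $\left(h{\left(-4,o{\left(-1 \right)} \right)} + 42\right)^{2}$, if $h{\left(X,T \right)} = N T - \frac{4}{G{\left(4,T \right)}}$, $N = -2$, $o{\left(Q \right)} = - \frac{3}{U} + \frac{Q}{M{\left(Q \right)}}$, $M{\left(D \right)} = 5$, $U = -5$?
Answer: $1681$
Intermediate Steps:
$G{\left(F,A \right)} = 20$ ($G{\left(F,A \right)} = -10 + 5 \cdot 6 = -10 + 30 = 20$)
$o{\left(Q \right)} = \frac{3}{5} + \frac{Q}{5}$ ($o{\left(Q \right)} = - \frac{3}{-5} + \frac{Q}{5} = \left(-3\right) \left(- \frac{1}{5}\right) + Q \frac{1}{5} = \frac{3}{5} + \frac{Q}{5}$)
$h{\left(X,T \right)} = - \frac{1}{5} - 2 T$ ($h{\left(X,T \right)} = - 2 T - \frac{4}{20} = - 2 T - \frac{1}{5} = - \frac{1}{5} - 2 T$)
$\left(h{\left(-4,o{\left(-1 \right)} \right)} + 42\right)^{2} = \left(\left(- \frac{1}{5} - 2 \left(\frac{3}{5} + \frac{1}{5} \left(-1\right)\right)\right) + 42\right)^{2} = \left(\left(- \frac{1}{5} - 2 \left(\frac{3}{5} - \frac{1}{5}\right)\right) + 42\right)^{2} = \left(\left(- \frac{1}{5} - \frac{4}{5}\right) + 42\right)^{2} = \left(-1 + 42\right)^{2} = 41^{2} = 1681$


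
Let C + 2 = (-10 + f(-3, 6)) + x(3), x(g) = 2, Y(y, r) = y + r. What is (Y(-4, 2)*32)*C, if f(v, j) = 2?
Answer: 512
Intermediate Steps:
Y(y, r) = r + y
C = -8 (C = -2 + ((-10 + 2) + 2) = -2 + (-8 + 2) = -2 - 6 = -8)
(Y(-4, 2)*32)*C = ((2 - 4)*32)*(-8) = -2*32*(-8) = -64*(-8) = 512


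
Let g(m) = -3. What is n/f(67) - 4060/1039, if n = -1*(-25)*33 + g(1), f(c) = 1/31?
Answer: 26471738/1039 ≈ 25478.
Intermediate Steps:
f(c) = 1/31
n = 822 (n = -1*(-25)*33 - 3 = 25*33 - 3 = 825 - 3 = 822)
n/f(67) - 4060/1039 = 822/(1/31) - 4060/1039 = 822*31 - 4060*1/1039 = 25482 - 4060/1039 = 26471738/1039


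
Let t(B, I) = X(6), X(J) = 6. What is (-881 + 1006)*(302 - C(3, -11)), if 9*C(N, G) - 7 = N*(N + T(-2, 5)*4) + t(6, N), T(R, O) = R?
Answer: 340000/9 ≈ 37778.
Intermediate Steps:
t(B, I) = 6
C(N, G) = 13/9 + N*(-8 + N)/9 (C(N, G) = 7/9 + (N*(N - 2*4) + 6)/9 = 7/9 + (N*(N - 8) + 6)/9 = 7/9 + (N*(-8 + N) + 6)/9 = 7/9 + (6 + N*(-8 + N))/9 = 7/9 + (⅔ + N*(-8 + N)/9) = 13/9 + N*(-8 + N)/9)
(-881 + 1006)*(302 - C(3, -11)) = (-881 + 1006)*(302 - (13/9 - 8/9*3 + (⅑)*3²)) = 125*(302 - (13/9 - 8/3 + (⅑)*9)) = 125*(302 - (13/9 - 8/3 + 1)) = 125*(302 - 1*(-2/9)) = 125*(302 + 2/9) = 125*(2720/9) = 340000/9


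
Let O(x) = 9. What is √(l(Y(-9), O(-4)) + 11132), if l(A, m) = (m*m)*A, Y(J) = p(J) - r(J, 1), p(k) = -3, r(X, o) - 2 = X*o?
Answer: 8*√179 ≈ 107.03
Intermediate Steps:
r(X, o) = 2 + X*o
Y(J) = -5 - J (Y(J) = -3 - (2 + J*1) = -3 - (2 + J) = -3 + (-2 - J) = -5 - J)
l(A, m) = A*m² (l(A, m) = m²*A = A*m²)
√(l(Y(-9), O(-4)) + 11132) = √((-5 - 1*(-9))*9² + 11132) = √((-5 + 9)*81 + 11132) = √(4*81 + 11132) = √(324 + 11132) = √11456 = 8*√179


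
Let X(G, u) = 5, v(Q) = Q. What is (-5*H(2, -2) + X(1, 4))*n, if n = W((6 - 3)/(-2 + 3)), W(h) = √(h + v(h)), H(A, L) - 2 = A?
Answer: -15*√6 ≈ -36.742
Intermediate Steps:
H(A, L) = 2 + A
W(h) = √2*√h (W(h) = √(h + h) = √(2*h) = √2*√h)
n = √6 (n = √2*√((6 - 3)/(-2 + 3)) = √2*√(3/1) = √2*√(3*1) = √2*√3 = √6 ≈ 2.4495)
(-5*H(2, -2) + X(1, 4))*n = (-5*(2 + 2) + 5)*√6 = (-5*4 + 5)*√6 = (-20 + 5)*√6 = -15*√6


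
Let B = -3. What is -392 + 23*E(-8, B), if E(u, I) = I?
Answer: -461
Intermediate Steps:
-392 + 23*E(-8, B) = -392 + 23*(-3) = -392 - 69 = -461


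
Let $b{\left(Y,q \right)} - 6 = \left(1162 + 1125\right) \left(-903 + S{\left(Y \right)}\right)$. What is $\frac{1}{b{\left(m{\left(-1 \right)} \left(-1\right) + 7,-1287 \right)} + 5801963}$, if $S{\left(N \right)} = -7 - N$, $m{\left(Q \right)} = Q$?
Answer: $\frac{1}{3702503} \approx 2.7009 \cdot 10^{-7}$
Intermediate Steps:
$b{\left(Y,q \right)} = -2081164 - 2287 Y$ ($b{\left(Y,q \right)} = 6 + \left(1162 + 1125\right) \left(-903 - \left(7 + Y\right)\right) = 6 + 2287 \left(-910 - Y\right) = 6 - \left(2081170 + 2287 Y\right) = -2081164 - 2287 Y$)
$\frac{1}{b{\left(m{\left(-1 \right)} \left(-1\right) + 7,-1287 \right)} + 5801963} = \frac{1}{\left(-2081164 - 2287 \left(\left(-1\right) \left(-1\right) + 7\right)\right) + 5801963} = \frac{1}{\left(-2081164 - 2287 \left(1 + 7\right)\right) + 5801963} = \frac{1}{\left(-2081164 - 18296\right) + 5801963} = \frac{1}{-2099460 + 5801963} = \frac{1}{3702503}$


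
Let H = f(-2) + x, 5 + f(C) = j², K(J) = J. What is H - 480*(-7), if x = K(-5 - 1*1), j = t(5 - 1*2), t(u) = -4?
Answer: 3365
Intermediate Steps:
j = -4
x = -6 (x = -5 - 1*1 = -5 - 1 = -6)
f(C) = 11 (f(C) = -5 + (-4)² = -5 + 16 = 11)
H = 5 (H = 11 - 6 = 5)
H - 480*(-7) = 5 - 480*(-7) = 5 - 48*(-70) = 5 + 3360 = 3365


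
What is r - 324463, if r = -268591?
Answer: -593054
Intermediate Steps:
r - 324463 = -268591 - 324463 = -593054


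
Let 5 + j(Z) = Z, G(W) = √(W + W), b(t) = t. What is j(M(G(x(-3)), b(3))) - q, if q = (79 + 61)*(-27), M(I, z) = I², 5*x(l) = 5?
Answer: 3777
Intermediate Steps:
x(l) = 1 (x(l) = (⅕)*5 = 1)
G(W) = √2*√W (G(W) = √(2*W) = √2*√W)
j(Z) = -5 + Z
q = -3780 (q = 140*(-27) = -3780)
j(M(G(x(-3)), b(3))) - q = (-5 + (√2*√1)²) - 1*(-3780) = (-5 + (√2*1)²) + 3780 = (-5 + (√2)²) + 3780 = (-5 + 2) + 3780 = -3 + 3780 = 3777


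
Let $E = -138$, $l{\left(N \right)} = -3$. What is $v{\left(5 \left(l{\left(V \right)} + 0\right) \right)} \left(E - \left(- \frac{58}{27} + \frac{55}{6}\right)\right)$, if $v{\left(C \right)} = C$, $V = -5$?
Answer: $\frac{39155}{18} \approx 2175.3$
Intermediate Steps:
$v{\left(5 \left(l{\left(V \right)} + 0\right) \right)} \left(E - \left(- \frac{58}{27} + \frac{55}{6}\right)\right) = 5 \left(-3 + 0\right) \left(-138 - \left(- \frac{58}{27} + \frac{55}{6}\right)\right) = 5 \left(-3\right) \left(-138 - \frac{379}{54}\right) = - 15 \left(-138 + \left(- \frac{55}{6} + \frac{58}{27}\right)\right) = - 15 \left(-138 - \frac{379}{54}\right) = \left(-15\right) \left(- \frac{7831}{54}\right) = \frac{39155}{18}$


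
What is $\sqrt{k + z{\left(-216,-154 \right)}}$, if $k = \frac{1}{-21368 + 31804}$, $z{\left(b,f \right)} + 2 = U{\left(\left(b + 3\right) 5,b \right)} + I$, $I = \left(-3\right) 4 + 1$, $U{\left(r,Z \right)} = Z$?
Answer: $\frac{i \sqrt{6235100387}}{5218} \approx 15.133 i$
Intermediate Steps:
$I = -11$ ($I = -12 + 1 = -11$)
$z{\left(b,f \right)} = -13 + b$ ($z{\left(b,f \right)} = -2 + \left(b - 11\right) = -2 + \left(-11 + b\right) = -13 + b$)
$k = \frac{1}{10436} \approx 9.5822 \cdot 10^{-5}$
$\sqrt{k + z{\left(-216,-154 \right)}} = \sqrt{\frac{1}{10436} - 229} = \sqrt{- \frac{2389843}{10436}} = \frac{i \sqrt{6235100387}}{5218}$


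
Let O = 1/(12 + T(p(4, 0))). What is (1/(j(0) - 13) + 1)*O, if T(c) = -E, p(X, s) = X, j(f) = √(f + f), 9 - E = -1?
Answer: 6/13 ≈ 0.46154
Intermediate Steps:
E = 10 (E = 9 - 1*(-1) = 9 + 1 = 10)
j(f) = √2*√f (j(f) = √(2*f) = √2*√f)
T(c) = -10 (T(c) = -1*10 = -10)
O = ½ (O = 1/(12 - 10) = 1/2 = ½ ≈ 0.50000)
(1/(j(0) - 13) + 1)*O = (1/(√2*√0 - 13) + 1)*(½) = (1/(√2*0 - 13) + 1)*(½) = (1/(0 - 13) + 1)*(½) = (1/(-13) + 1)*(½) = (-1/13 + 1)*(½) = (12/13)*(½) = 6/13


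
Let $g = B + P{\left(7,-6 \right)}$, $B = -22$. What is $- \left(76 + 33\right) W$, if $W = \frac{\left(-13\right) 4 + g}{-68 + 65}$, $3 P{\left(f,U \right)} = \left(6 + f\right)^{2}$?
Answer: $- \frac{5777}{9} \approx -641.89$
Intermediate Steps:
$P{\left(f,U \right)} = \frac{\left(6 + f\right)^{2}}{3}$
$g = \frac{103}{3}$ ($g = -22 + \frac{\left(6 + 7\right)^{2}}{3} = -22 + \frac{13^{2}}{3} = -22 + \frac{1}{3} \cdot 169 = -22 + \frac{169}{3} = \frac{103}{3} \approx 34.333$)
$W = \frac{53}{9}$ ($W = \frac{\left(-13\right) 4 + \frac{103}{3}}{-68 + 65} = \frac{-52 + \frac{103}{3}}{-3} = \left(- \frac{53}{3}\right) \left(- \frac{1}{3}\right) = \frac{53}{9} \approx 5.8889$)
$- \left(76 + 33\right) W = - \frac{\left(76 + 33\right) 53}{9} = - \frac{109 \cdot 53}{9} = \left(-1\right) \frac{5777}{9} = - \frac{5777}{9}$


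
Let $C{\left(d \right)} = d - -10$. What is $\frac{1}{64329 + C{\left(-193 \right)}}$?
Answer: $\frac{1}{64146} \approx 1.5589 \cdot 10^{-5}$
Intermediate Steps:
$C{\left(d \right)} = 10 + d$ ($C{\left(d \right)} = d + 10 = 10 + d$)
$\frac{1}{64329 + C{\left(-193 \right)}} = \frac{1}{64329 + \left(10 - 193\right)} = \frac{1}{64329 - 183} = \frac{1}{64146}$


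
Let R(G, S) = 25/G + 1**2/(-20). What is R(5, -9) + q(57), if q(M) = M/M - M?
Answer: -1021/20 ≈ -51.050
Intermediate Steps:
q(M) = 1 - M
R(G, S) = -1/20 + 25/G (R(G, S) = 25/G + 1*(-1/20) = 25/G - 1/20 = -1/20 + 25/G)
R(5, -9) + q(57) = (1/20)*(500 - 1*5)/5 + (1 - 1*57) = (1/20)*(1/5)*(500 - 5) + (1 - 57) = (1/20)*(1/5)*495 - 56 = 99/20 - 56 = -1021/20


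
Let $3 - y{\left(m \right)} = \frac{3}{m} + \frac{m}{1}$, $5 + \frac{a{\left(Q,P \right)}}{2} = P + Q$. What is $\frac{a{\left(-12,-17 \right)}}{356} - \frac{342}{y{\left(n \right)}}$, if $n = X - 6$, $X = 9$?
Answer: $\frac{30421}{89} \approx 341.81$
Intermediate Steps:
$a{\left(Q,P \right)} = -10 + 2 P + 2 Q$ ($a{\left(Q,P \right)} = -10 + 2 \left(P + Q\right) = -10 + \left(2 P + 2 Q\right) = -10 + 2 P + 2 Q$)
$n = 3$ ($n = 9 - 6 = 3$)
$y{\left(m \right)} = 3 - m - \frac{3}{m}$ ($y{\left(m \right)} = 3 - \left(\frac{3}{m} + \frac{m}{1}\right) = 3 - \left(\frac{3}{m} + m 1\right) = 3 - \left(\frac{3}{m} + m\right) = 3 - \left(m + \frac{3}{m}\right) = 3 - m - \frac{3}{m}$)
$\frac{a{\left(-12,-17 \right)}}{356} - \frac{342}{y{\left(n \right)}} = \frac{-10 + 2 \left(-17\right) + 2 \left(-12\right)}{356} - \frac{342}{3 - 3 - \frac{3}{3}} = \left(-10 - 34 - 24\right) \frac{1}{356} - \frac{342}{3 - 3 - 1} = \left(-68\right) \frac{1}{356} - \frac{342}{3 - 3 - 1} = - \frac{17}{89} - \frac{342}{-1} = - \frac{17}{89} - -342 = - \frac{17}{89} + 342 = \frac{30421}{89}$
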